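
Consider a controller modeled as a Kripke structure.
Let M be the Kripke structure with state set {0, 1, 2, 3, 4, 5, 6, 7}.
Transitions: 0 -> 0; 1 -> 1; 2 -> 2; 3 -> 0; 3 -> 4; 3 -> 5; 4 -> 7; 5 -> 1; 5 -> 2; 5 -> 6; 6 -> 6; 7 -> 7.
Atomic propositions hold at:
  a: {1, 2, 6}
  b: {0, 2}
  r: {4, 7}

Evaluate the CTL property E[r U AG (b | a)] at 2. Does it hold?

Yes

Sat(b | a) = {0, 1, 2, 6}
AG (b | a): greatest fixpoint, start Z0 = {0, 1, 2, 6}, keep only states in Sat with every successor in Z. Already a fixed point.
Sat(AG (b | a)) = {0, 1, 2, 6}
E[r U AG (b | a)]: least fixpoint, start Z0 = Sat(AG (b | a)) = {0, 1, 2, 6}, add states in Sat(r) with some successor in Z. Already a fixed point.
Sat(E[r U AG (b | a)]) = {0, 1, 2, 6}
2 ∈ Sat(E[r U AG (b | a)]) = {0, 1, 2, 6}, so the formula holds at 2.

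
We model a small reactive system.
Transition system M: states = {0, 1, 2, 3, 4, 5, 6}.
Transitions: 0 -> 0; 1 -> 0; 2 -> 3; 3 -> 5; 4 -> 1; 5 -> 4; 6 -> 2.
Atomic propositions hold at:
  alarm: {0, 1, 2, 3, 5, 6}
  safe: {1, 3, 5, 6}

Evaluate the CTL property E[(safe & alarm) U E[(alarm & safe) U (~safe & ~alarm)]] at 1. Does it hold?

Sat(safe & alarm) = {1, 3, 5, 6}
Sat(alarm & safe) = {1, 3, 5, 6}
Sat(~safe) = {0, 2, 4}
Sat(~alarm) = {4}
Sat(~safe & ~alarm) = {4}
E[(alarm & safe) U (~safe & ~alarm)]: least fixpoint, start Z0 = Sat((~safe & ~alarm)) = {4}, add states in Sat(alarm & safe) with some successor in Z. Z1 = {4, 5}; Z2 = {3, 4, 5}; fixed.
Sat(E[(alarm & safe) U (~safe & ~alarm)]) = {3, 4, 5}
E[(safe & alarm) U E[(alarm & safe) U (~safe & ~alarm)]]: least fixpoint, start Z0 = Sat(E[(alarm & safe) U (~safe & ~alarm)]) = {3, 4, 5}, add states in Sat(safe & alarm) with some successor in Z. Already a fixed point.
Sat(E[(safe & alarm) U E[(alarm & safe) U (~safe & ~alarm)]]) = {3, 4, 5}
1 ∉ Sat(E[(safe & alarm) U E[(alarm & safe) U (~safe & ~alarm)]]) = {3, 4, 5}, so the formula does not hold at 1.

No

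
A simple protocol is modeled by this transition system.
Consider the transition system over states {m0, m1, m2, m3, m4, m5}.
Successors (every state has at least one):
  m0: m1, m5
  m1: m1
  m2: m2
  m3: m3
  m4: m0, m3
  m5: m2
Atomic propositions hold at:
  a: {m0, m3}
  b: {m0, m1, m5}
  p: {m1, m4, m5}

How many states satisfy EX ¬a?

Sat(¬a) = {m1, m2, m4, m5}
Sat(EX ¬a) = {s : some successor in {m1, m2, m4, m5}} = {m0, m1, m2, m5}
|Sat(EX ¬a)| = |{m0, m1, m2, m5}| = 4.

4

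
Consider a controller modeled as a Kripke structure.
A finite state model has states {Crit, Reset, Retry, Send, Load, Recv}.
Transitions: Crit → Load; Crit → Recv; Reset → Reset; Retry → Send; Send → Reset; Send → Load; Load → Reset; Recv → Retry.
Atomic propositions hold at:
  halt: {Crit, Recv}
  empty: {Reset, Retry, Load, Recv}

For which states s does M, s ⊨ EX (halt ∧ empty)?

{Crit}

Sat(halt ∧ empty) = {Recv}
Sat(EX (halt ∧ empty)) = {s : some successor in {Recv}} = {Crit}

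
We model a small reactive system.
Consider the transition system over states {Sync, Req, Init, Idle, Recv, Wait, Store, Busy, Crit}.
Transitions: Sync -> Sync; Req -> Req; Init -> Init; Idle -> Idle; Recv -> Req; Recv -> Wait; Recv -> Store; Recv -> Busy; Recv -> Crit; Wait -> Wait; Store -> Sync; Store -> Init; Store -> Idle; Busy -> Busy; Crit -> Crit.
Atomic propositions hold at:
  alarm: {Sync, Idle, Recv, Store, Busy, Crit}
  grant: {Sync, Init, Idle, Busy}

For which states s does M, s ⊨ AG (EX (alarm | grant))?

Sat(alarm | grant) = {Sync, Init, Idle, Recv, Store, Busy, Crit}
Sat(EX (alarm | grant)) = {s : some successor in {Sync, Init, Idle, Recv, Store, Busy, Crit}} = {Sync, Init, Idle, Recv, Store, Busy, Crit}
AG (EX (alarm | grant)): greatest fixpoint, start Z0 = {Sync, Init, Idle, Recv, Store, Busy, Crit}, keep only states in Sat with every successor in Z. Z1 = {Sync, Init, Idle, Store, Busy, Crit}; fixed.
Sat(AG (EX (alarm | grant))) = {Sync, Init, Idle, Store, Busy, Crit}

{Sync, Init, Idle, Store, Busy, Crit}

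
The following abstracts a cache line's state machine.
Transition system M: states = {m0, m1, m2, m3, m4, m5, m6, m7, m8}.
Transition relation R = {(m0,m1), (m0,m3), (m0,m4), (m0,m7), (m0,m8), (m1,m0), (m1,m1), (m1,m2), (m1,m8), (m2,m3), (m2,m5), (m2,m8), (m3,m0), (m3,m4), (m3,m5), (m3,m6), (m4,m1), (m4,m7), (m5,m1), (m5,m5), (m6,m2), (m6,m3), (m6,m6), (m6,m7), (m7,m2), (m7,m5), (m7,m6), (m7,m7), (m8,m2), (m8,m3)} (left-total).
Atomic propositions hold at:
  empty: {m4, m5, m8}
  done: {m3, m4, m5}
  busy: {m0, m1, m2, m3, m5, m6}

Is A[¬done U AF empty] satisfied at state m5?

Yes

Sat(¬done) = {m0, m1, m2, m6, m7, m8}
AF empty: least fixpoint, start Z0 = {m4, m5, m8}, add states with every successor in Z. Already a fixed point.
Sat(AF empty) = {m4, m5, m8}
A[¬done U AF empty]: least fixpoint, start Z0 = Sat(AF empty) = {m4, m5, m8}, add states in Sat(¬done) with every successor in Z. Already a fixed point.
Sat(A[¬done U AF empty]) = {m4, m5, m8}
m5 ∈ Sat(A[¬done U AF empty]) = {m4, m5, m8}, so the formula holds at m5.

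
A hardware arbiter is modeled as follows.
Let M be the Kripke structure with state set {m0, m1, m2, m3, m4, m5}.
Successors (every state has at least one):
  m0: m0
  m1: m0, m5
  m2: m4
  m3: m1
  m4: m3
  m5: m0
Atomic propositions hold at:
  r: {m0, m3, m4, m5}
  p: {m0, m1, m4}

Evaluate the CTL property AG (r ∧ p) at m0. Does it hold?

Sat(r ∧ p) = {m0, m4}
AG (r ∧ p): greatest fixpoint, start Z0 = {m0, m4}, keep only states in Sat with every successor in Z. Z1 = {m0}; fixed.
Sat(AG (r ∧ p)) = {m0}
m0 ∈ Sat(AG (r ∧ p)) = {m0}, so the formula holds at m0.

Yes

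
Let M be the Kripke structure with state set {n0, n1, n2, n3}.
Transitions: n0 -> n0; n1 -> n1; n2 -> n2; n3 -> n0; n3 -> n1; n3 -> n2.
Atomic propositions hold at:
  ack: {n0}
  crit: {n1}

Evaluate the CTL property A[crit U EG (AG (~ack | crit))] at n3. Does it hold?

No

Sat(~ack) = {n1, n2, n3}
Sat(~ack | crit) = {n1, n2, n3}
AG (~ack | crit): greatest fixpoint, start Z0 = {n1, n2, n3}, keep only states in Sat with every successor in Z. Z1 = {n1, n2}; fixed.
Sat(AG (~ack | crit)) = {n1, n2}
EG (AG (~ack | crit)): greatest fixpoint, start Z0 = {n1, n2}, keep only states in Sat with some successor in Z. Already a fixed point.
Sat(EG (AG (~ack | crit))) = {n1, n2}
A[crit U EG (AG (~ack | crit))]: least fixpoint, start Z0 = Sat(EG (AG (~ack | crit))) = {n1, n2}, add states in Sat(crit) with every successor in Z. Already a fixed point.
Sat(A[crit U EG (AG (~ack | crit))]) = {n1, n2}
n3 ∉ Sat(A[crit U EG (AG (~ack | crit))]) = {n1, n2}, so the formula does not hold at n3.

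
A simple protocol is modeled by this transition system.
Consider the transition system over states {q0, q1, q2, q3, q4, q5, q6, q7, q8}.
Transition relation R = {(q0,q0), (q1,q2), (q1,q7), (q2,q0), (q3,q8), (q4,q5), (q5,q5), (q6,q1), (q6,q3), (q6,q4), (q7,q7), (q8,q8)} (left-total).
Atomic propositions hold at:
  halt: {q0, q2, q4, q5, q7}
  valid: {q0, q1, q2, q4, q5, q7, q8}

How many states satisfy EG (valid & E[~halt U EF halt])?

6

Sat(~halt) = {q1, q3, q6, q8}
EF halt: least fixpoint, start Z0 = {q0, q2, q4, q5, q7}, add states with some successor in Z. Z1 = {q0, q1, q2, q4, q5, q6, q7}; fixed.
Sat(EF halt) = {q0, q1, q2, q4, q5, q6, q7}
E[~halt U EF halt]: least fixpoint, start Z0 = Sat(EF halt) = {q0, q1, q2, q4, q5, q6, q7}, add states in Sat(~halt) with some successor in Z. Already a fixed point.
Sat(E[~halt U EF halt]) = {q0, q1, q2, q4, q5, q6, q7}
Sat(valid & E[~halt U EF halt]) = {q0, q1, q2, q4, q5, q7}
EG (valid & E[~halt U EF halt]): greatest fixpoint, start Z0 = {q0, q1, q2, q4, q5, q7}, keep only states in Sat with some successor in Z. Already a fixed point.
Sat(EG (valid & E[~halt U EF halt])) = {q0, q1, q2, q4, q5, q7}
|Sat(EG (valid & E[~halt U EF halt]))| = |{q0, q1, q2, q4, q5, q7}| = 6.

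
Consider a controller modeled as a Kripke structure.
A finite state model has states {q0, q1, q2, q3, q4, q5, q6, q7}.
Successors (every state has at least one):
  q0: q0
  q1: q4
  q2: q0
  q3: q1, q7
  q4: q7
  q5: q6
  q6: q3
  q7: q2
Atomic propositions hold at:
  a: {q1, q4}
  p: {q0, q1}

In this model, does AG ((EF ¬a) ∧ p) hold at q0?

Sat(¬a) = {q0, q2, q3, q5, q6, q7}
EF ¬a: least fixpoint, start Z0 = {q0, q2, q3, q5, q6, q7}, add states with some successor in Z. Z1 = {q0, q2, q3, q4, q5, q6, q7}; Z2 = {q0, q1, q2, q3, q4, q5, q6, q7}; fixed.
Sat(EF ¬a) = {q0, q1, q2, q3, q4, q5, q6, q7}
Sat((EF ¬a) ∧ p) = {q0, q1}
AG ((EF ¬a) ∧ p): greatest fixpoint, start Z0 = {q0, q1}, keep only states in Sat with every successor in Z. Z1 = {q0}; fixed.
Sat(AG ((EF ¬a) ∧ p)) = {q0}
q0 ∈ Sat(AG ((EF ¬a) ∧ p)) = {q0}, so the formula holds at q0.

Yes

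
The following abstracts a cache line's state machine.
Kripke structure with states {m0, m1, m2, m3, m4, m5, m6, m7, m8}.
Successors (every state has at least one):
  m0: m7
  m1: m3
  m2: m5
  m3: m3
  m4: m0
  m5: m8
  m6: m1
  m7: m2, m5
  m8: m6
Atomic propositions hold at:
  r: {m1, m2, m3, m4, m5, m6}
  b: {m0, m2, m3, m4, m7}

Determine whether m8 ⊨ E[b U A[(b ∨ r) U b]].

Sat(b ∨ r) = {m0, m1, m2, m3, m4, m5, m6, m7}
A[(b ∨ r) U b]: least fixpoint, start Z0 = Sat(b) = {m0, m2, m3, m4, m7}, add states in Sat(b ∨ r) with every successor in Z. Z1 = {m0, m1, m2, m3, m4, m7}; Z2 = {m0, m1, m2, m3, m4, m6, m7}; fixed.
Sat(A[(b ∨ r) U b]) = {m0, m1, m2, m3, m4, m6, m7}
E[b U A[(b ∨ r) U b]]: least fixpoint, start Z0 = Sat(A[(b ∨ r) U b]) = {m0, m1, m2, m3, m4, m6, m7}, add states in Sat(b) with some successor in Z. Already a fixed point.
Sat(E[b U A[(b ∨ r) U b]]) = {m0, m1, m2, m3, m4, m6, m7}
m8 ∉ Sat(E[b U A[(b ∨ r) U b]]) = {m0, m1, m2, m3, m4, m6, m7}, so the formula does not hold at m8.

No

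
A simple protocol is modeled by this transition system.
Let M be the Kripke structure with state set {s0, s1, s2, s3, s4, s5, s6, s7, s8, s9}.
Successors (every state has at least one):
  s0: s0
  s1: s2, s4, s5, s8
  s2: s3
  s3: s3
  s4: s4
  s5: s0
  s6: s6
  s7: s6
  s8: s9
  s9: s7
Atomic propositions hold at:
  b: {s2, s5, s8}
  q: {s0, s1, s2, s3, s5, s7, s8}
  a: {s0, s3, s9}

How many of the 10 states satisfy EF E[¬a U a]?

Sat(¬a) = {s1, s2, s4, s5, s6, s7, s8}
E[¬a U a]: least fixpoint, start Z0 = Sat(a) = {s0, s3, s9}, add states in Sat(¬a) with some successor in Z. Z1 = {s0, s2, s3, s5, s8, s9}; Z2 = {s0, s1, s2, s3, s5, s8, s9}; fixed.
Sat(E[¬a U a]) = {s0, s1, s2, s3, s5, s8, s9}
EF E[¬a U a]: least fixpoint, start Z0 = {s0, s1, s2, s3, s5, s8, s9}, add states with some successor in Z. Already a fixed point.
Sat(EF E[¬a U a]) = {s0, s1, s2, s3, s5, s8, s9}
|Sat(EF E[¬a U a])| = |{s0, s1, s2, s3, s5, s8, s9}| = 7.

7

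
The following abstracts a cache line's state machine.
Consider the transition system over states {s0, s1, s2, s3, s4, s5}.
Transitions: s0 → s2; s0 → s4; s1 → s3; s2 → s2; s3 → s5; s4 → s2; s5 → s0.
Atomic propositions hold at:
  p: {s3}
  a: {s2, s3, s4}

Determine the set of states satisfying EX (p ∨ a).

Sat(p ∨ a) = {s2, s3, s4}
Sat(EX (p ∨ a)) = {s : some successor in {s2, s3, s4}} = {s0, s1, s2, s4}

{s0, s1, s2, s4}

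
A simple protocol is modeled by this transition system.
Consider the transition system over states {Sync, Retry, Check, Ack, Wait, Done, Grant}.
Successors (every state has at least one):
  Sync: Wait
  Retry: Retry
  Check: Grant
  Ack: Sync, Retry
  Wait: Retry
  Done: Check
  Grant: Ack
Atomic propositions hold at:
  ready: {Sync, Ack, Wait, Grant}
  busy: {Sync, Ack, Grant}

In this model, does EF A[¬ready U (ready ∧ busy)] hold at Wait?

Sat(¬ready) = {Retry, Check, Done}
Sat(ready ∧ busy) = {Sync, Ack, Grant}
A[¬ready U (ready ∧ busy)]: least fixpoint, start Z0 = Sat((ready ∧ busy)) = {Sync, Ack, Grant}, add states in Sat(¬ready) with every successor in Z. Z1 = {Sync, Check, Ack, Grant}; Z2 = {Sync, Check, Ack, Done, Grant}; fixed.
Sat(A[¬ready U (ready ∧ busy)]) = {Sync, Check, Ack, Done, Grant}
EF A[¬ready U (ready ∧ busy)]: least fixpoint, start Z0 = {Sync, Check, Ack, Done, Grant}, add states with some successor in Z. Already a fixed point.
Sat(EF A[¬ready U (ready ∧ busy)]) = {Sync, Check, Ack, Done, Grant}
Wait ∉ Sat(EF A[¬ready U (ready ∧ busy)]) = {Sync, Check, Ack, Done, Grant}, so the formula does not hold at Wait.

No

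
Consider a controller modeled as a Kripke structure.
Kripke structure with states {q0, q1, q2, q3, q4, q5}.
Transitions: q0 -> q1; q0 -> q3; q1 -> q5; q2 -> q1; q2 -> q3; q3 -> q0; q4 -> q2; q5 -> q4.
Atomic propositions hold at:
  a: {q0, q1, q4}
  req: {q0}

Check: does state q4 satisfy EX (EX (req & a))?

Sat(req & a) = {q0}
Sat(EX (req & a)) = {s : some successor in {q0}} = {q3}
Sat(EX (EX (req & a))) = {s : some successor in {q3}} = {q0, q2}
q4 ∉ Sat(EX (EX (req & a))) = {q0, q2}, so the formula does not hold at q4.

No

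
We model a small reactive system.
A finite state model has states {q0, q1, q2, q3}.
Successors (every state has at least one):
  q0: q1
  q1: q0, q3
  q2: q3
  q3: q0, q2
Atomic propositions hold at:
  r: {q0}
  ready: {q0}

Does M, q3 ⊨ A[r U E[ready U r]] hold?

No

E[ready U r]: least fixpoint, start Z0 = Sat(r) = {q0}, add states in Sat(ready) with some successor in Z. Already a fixed point.
Sat(E[ready U r]) = {q0}
A[r U E[ready U r]]: least fixpoint, start Z0 = Sat(E[ready U r]) = {q0}, add states in Sat(r) with every successor in Z. Already a fixed point.
Sat(A[r U E[ready U r]]) = {q0}
q3 ∉ Sat(A[r U E[ready U r]]) = {q0}, so the formula does not hold at q3.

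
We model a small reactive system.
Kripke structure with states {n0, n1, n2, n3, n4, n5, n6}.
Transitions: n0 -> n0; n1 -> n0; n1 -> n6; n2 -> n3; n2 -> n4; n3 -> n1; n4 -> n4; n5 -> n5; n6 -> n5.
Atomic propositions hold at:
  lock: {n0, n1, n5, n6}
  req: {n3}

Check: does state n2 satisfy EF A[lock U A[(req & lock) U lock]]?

Sat(req & lock) = ∅
A[(req & lock) U lock]: least fixpoint, start Z0 = Sat(lock) = {n0, n1, n5, n6}, add states in Sat(req & lock) with every successor in Z. Already a fixed point.
Sat(A[(req & lock) U lock]) = {n0, n1, n5, n6}
A[lock U A[(req & lock) U lock]]: least fixpoint, start Z0 = Sat(A[(req & lock) U lock]) = {n0, n1, n5, n6}, add states in Sat(lock) with every successor in Z. Already a fixed point.
Sat(A[lock U A[(req & lock) U lock]]) = {n0, n1, n5, n6}
EF A[lock U A[(req & lock) U lock]]: least fixpoint, start Z0 = {n0, n1, n5, n6}, add states with some successor in Z. Z1 = {n0, n1, n3, n5, n6}; Z2 = {n0, n1, n2, n3, n5, n6}; fixed.
Sat(EF A[lock U A[(req & lock) U lock]]) = {n0, n1, n2, n3, n5, n6}
n2 ∈ Sat(EF A[lock U A[(req & lock) U lock]]) = {n0, n1, n2, n3, n5, n6}, so the formula holds at n2.

Yes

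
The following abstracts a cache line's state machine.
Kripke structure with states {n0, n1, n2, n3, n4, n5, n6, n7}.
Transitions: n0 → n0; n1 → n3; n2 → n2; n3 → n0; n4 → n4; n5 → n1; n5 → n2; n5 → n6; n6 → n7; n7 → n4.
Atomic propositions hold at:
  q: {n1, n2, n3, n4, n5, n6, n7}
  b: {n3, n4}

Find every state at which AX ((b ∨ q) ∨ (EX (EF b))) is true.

{n1, n2, n4, n5, n6, n7}

Sat(b ∨ q) = {n1, n2, n3, n4, n5, n6, n7}
EF b: least fixpoint, start Z0 = {n3, n4}, add states with some successor in Z. Z1 = {n1, n3, n4, n7}; Z2 = {n1, n3, n4, n5, n6, n7}; fixed.
Sat(EF b) = {n1, n3, n4, n5, n6, n7}
Sat(EX (EF b)) = {s : some successor in {n1, n3, n4, n5, n6, n7}} = {n1, n4, n5, n6, n7}
Sat((b ∨ q) ∨ (EX (EF b))) = {n1, n2, n3, n4, n5, n6, n7}
Sat(AX ((b ∨ q) ∨ (EX (EF b)))) = {s : every successor in {n1, n2, n3, n4, n5, n6, n7}} = {n1, n2, n4, n5, n6, n7}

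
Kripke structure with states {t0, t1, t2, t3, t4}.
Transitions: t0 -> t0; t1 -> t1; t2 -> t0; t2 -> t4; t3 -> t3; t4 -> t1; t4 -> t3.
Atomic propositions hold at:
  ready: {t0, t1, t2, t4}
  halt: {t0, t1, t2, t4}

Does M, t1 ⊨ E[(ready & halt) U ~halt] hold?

No

Sat(ready & halt) = {t0, t1, t2, t4}
Sat(~halt) = {t3}
E[(ready & halt) U ~halt]: least fixpoint, start Z0 = Sat(~halt) = {t3}, add states in Sat(ready & halt) with some successor in Z. Z1 = {t3, t4}; Z2 = {t2, t3, t4}; fixed.
Sat(E[(ready & halt) U ~halt]) = {t2, t3, t4}
t1 ∉ Sat(E[(ready & halt) U ~halt]) = {t2, t3, t4}, so the formula does not hold at t1.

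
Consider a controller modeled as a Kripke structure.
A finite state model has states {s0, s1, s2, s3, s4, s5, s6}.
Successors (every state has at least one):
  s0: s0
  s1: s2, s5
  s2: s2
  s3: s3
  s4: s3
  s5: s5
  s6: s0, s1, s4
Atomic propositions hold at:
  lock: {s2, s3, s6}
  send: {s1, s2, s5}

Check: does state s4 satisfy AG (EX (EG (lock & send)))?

No

Sat(lock & send) = {s2}
EG (lock & send): greatest fixpoint, start Z0 = {s2}, keep only states in Sat with some successor in Z. Already a fixed point.
Sat(EG (lock & send)) = {s2}
Sat(EX (EG (lock & send))) = {s : some successor in {s2}} = {s1, s2}
AG (EX (EG (lock & send))): greatest fixpoint, start Z0 = {s1, s2}, keep only states in Sat with every successor in Z. Z1 = {s2}; fixed.
Sat(AG (EX (EG (lock & send)))) = {s2}
s4 ∉ Sat(AG (EX (EG (lock & send)))) = {s2}, so the formula does not hold at s4.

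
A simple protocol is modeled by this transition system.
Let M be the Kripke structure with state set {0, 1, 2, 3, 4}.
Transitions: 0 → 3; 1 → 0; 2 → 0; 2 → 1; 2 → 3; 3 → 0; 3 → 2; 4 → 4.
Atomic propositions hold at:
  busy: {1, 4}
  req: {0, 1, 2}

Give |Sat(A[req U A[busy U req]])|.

A[busy U req]: least fixpoint, start Z0 = Sat(req) = {0, 1, 2}, add states in Sat(busy) with every successor in Z. Already a fixed point.
Sat(A[busy U req]) = {0, 1, 2}
A[req U A[busy U req]]: least fixpoint, start Z0 = Sat(A[busy U req]) = {0, 1, 2}, add states in Sat(req) with every successor in Z. Already a fixed point.
Sat(A[req U A[busy U req]]) = {0, 1, 2}
|Sat(A[req U A[busy U req]])| = |{0, 1, 2}| = 3.

3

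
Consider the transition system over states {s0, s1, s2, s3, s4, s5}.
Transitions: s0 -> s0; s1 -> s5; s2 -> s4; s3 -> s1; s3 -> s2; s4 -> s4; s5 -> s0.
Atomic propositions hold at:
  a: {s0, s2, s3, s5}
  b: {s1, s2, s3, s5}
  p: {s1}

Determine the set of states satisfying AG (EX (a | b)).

Sat(a | b) = {s0, s1, s2, s3, s5}
Sat(EX (a | b)) = {s : some successor in {s0, s1, s2, s3, s5}} = {s0, s1, s3, s5}
AG (EX (a | b)): greatest fixpoint, start Z0 = {s0, s1, s3, s5}, keep only states in Sat with every successor in Z. Z1 = {s0, s1, s5}; fixed.
Sat(AG (EX (a | b))) = {s0, s1, s5}

{s0, s1, s5}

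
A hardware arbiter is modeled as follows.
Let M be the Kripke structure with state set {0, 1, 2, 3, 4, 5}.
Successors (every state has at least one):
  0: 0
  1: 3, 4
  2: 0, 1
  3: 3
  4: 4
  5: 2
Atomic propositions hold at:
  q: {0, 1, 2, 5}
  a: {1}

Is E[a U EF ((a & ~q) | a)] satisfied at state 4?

No

Sat(~q) = {3, 4}
Sat(a & ~q) = ∅
Sat((a & ~q) | a) = {1}
EF ((a & ~q) | a): least fixpoint, start Z0 = {1}, add states with some successor in Z. Z1 = {1, 2}; Z2 = {1, 2, 5}; fixed.
Sat(EF ((a & ~q) | a)) = {1, 2, 5}
E[a U EF ((a & ~q) | a)]: least fixpoint, start Z0 = Sat(EF ((a & ~q) | a)) = {1, 2, 5}, add states in Sat(a) with some successor in Z. Already a fixed point.
Sat(E[a U EF ((a & ~q) | a)]) = {1, 2, 5}
4 ∉ Sat(E[a U EF ((a & ~q) | a)]) = {1, 2, 5}, so the formula does not hold at 4.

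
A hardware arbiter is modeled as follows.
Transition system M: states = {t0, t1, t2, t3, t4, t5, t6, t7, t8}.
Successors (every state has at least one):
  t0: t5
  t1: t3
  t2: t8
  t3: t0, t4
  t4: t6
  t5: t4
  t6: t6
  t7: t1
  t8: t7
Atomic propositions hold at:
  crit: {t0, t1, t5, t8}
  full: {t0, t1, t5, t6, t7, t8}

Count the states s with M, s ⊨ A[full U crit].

5

A[full U crit]: least fixpoint, start Z0 = Sat(crit) = {t0, t1, t5, t8}, add states in Sat(full) with every successor in Z. Z1 = {t0, t1, t5, t7, t8}; fixed.
Sat(A[full U crit]) = {t0, t1, t5, t7, t8}
|Sat(A[full U crit])| = |{t0, t1, t5, t7, t8}| = 5.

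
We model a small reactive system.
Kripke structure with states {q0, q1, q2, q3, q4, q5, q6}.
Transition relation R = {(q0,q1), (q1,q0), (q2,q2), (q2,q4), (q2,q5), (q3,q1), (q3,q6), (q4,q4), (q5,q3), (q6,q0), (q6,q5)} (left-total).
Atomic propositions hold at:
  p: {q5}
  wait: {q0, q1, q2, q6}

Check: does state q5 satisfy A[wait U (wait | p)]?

Sat(wait | p) = {q0, q1, q2, q5, q6}
A[wait U (wait | p)]: least fixpoint, start Z0 = Sat((wait | p)) = {q0, q1, q2, q5, q6}, add states in Sat(wait) with every successor in Z. Already a fixed point.
Sat(A[wait U (wait | p)]) = {q0, q1, q2, q5, q6}
q5 ∈ Sat(A[wait U (wait | p)]) = {q0, q1, q2, q5, q6}, so the formula holds at q5.

Yes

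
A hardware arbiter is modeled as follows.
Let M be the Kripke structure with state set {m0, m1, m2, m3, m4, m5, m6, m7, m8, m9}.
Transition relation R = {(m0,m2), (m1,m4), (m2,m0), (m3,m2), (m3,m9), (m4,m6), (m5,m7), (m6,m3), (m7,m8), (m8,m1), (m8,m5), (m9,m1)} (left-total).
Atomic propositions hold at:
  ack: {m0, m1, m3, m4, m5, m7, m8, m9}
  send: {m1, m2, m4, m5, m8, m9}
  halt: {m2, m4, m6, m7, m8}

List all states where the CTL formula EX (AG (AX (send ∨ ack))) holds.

Sat(send ∨ ack) = {m0, m1, m2, m3, m4, m5, m7, m8, m9}
Sat(AX (send ∨ ack)) = {s : every successor in {m0, m1, m2, m3, m4, m5, m7, m8, m9}} = {m0, m1, m2, m3, m5, m6, m7, m8, m9}
AG (AX (send ∨ ack)): greatest fixpoint, start Z0 = {m0, m1, m2, m3, m5, m6, m7, m8, m9}, keep only states in Sat with every successor in Z. Z1 = {m0, m2, m3, m5, m6, m7, m8, m9}; Z2 = {m0, m2, m3, m5, m6, m7}; Z3 = {m0, m2, m5, m6}; Z4 = {m0, m2}; fixed.
Sat(AG (AX (send ∨ ack))) = {m0, m2}
Sat(EX (AG (AX (send ∨ ack)))) = {s : some successor in {m0, m2}} = {m0, m2, m3}

{m0, m2, m3}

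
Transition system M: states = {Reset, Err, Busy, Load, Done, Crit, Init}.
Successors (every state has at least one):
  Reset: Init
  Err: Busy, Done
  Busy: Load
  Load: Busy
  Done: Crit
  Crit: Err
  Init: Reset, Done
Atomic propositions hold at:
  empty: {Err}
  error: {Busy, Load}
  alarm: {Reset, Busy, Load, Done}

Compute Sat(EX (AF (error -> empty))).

{Reset, Err, Done, Crit, Init}

Sat(error -> empty) = {Reset, Err, Done, Crit, Init}
AF (error -> empty): least fixpoint, start Z0 = {Reset, Err, Done, Crit, Init}, add states with every successor in Z. Already a fixed point.
Sat(AF (error -> empty)) = {Reset, Err, Done, Crit, Init}
Sat(EX (AF (error -> empty))) = {s : some successor in {Reset, Err, Done, Crit, Init}} = {Reset, Err, Done, Crit, Init}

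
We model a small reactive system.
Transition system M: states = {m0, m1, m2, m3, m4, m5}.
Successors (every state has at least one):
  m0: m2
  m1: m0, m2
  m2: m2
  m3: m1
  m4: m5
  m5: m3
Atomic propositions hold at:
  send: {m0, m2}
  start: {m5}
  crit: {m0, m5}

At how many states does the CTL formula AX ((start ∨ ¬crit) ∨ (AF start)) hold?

5

Sat(¬crit) = {m1, m2, m3, m4}
Sat(start ∨ ¬crit) = {m1, m2, m3, m4, m5}
AF start: least fixpoint, start Z0 = {m5}, add states with every successor in Z. Z1 = {m4, m5}; fixed.
Sat(AF start) = {m4, m5}
Sat((start ∨ ¬crit) ∨ (AF start)) = {m1, m2, m3, m4, m5}
Sat(AX ((start ∨ ¬crit) ∨ (AF start))) = {s : every successor in {m1, m2, m3, m4, m5}} = {m0, m2, m3, m4, m5}
|Sat(AX ((start ∨ ¬crit) ∨ (AF start)))| = |{m0, m2, m3, m4, m5}| = 5.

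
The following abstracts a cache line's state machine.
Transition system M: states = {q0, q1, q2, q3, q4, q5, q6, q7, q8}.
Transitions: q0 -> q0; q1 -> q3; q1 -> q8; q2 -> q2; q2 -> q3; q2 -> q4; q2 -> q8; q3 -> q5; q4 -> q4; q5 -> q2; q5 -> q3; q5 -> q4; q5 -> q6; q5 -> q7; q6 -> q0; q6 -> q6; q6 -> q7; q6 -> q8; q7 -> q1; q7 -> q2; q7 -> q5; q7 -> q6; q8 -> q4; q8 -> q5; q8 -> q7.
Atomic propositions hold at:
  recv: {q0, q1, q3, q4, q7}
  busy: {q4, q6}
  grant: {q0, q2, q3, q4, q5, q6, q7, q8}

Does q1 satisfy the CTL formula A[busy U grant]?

A[busy U grant]: least fixpoint, start Z0 = Sat(grant) = {q0, q2, q3, q4, q5, q6, q7, q8}, add states in Sat(busy) with every successor in Z. Already a fixed point.
Sat(A[busy U grant]) = {q0, q2, q3, q4, q5, q6, q7, q8}
q1 ∉ Sat(A[busy U grant]) = {q0, q2, q3, q4, q5, q6, q7, q8}, so the formula does not hold at q1.

No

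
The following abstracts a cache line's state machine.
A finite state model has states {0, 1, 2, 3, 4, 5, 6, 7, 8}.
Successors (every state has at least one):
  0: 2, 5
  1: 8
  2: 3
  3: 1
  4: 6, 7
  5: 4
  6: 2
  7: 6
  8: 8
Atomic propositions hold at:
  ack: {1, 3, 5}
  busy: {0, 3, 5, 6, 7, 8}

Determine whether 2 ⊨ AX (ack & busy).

Yes

Sat(ack & busy) = {3, 5}
Sat(AX (ack & busy)) = {s : every successor in {3, 5}} = {2}
2 ∈ Sat(AX (ack & busy)) = {2}, so the formula holds at 2.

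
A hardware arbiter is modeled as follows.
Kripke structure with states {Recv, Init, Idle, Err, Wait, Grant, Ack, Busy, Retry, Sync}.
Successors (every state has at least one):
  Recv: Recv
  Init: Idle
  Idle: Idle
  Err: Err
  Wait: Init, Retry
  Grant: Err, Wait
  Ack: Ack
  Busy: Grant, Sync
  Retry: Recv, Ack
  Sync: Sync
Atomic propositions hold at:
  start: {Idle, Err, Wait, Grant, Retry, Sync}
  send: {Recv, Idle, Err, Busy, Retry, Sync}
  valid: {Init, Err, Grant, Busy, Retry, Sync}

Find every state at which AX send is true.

Sat(AX send) = {s : every successor in {Recv, Idle, Err, Busy, Retry, Sync}} = {Recv, Init, Idle, Err, Sync}

{Recv, Init, Idle, Err, Sync}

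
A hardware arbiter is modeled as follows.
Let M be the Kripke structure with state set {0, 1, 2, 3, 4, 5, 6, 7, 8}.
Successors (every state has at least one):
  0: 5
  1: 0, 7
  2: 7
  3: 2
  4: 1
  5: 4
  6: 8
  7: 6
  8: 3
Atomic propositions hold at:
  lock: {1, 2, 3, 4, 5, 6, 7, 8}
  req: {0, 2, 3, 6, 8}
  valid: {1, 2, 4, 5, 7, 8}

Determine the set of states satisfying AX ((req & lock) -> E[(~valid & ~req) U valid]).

{0, 1, 2, 3, 4, 5, 6}

Sat(req & lock) = {2, 3, 6, 8}
Sat(~valid) = {0, 3, 6}
Sat(~req) = {1, 4, 5, 7}
Sat(~valid & ~req) = ∅
E[(~valid & ~req) U valid]: least fixpoint, start Z0 = Sat(valid) = {1, 2, 4, 5, 7, 8}, add states in Sat(~valid & ~req) with some successor in Z. Already a fixed point.
Sat(E[(~valid & ~req) U valid]) = {1, 2, 4, 5, 7, 8}
Sat((req & lock) -> E[(~valid & ~req) U valid]) = {0, 1, 2, 4, 5, 7, 8}
Sat(AX ((req & lock) -> E[(~valid & ~req) U valid])) = {s : every successor in {0, 1, 2, 4, 5, 7, 8}} = {0, 1, 2, 3, 4, 5, 6}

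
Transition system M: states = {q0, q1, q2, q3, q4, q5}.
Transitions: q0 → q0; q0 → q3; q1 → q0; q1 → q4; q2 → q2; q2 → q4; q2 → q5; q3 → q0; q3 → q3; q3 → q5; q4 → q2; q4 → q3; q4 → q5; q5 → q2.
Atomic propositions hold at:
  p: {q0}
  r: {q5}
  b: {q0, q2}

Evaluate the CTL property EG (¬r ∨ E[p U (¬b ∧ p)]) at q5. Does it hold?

Sat(¬r) = {q0, q1, q2, q3, q4}
Sat(¬b) = {q1, q3, q4, q5}
Sat(¬b ∧ p) = ∅
E[p U (¬b ∧ p)]: least fixpoint, start Z0 = Sat((¬b ∧ p)) = ∅, add states in Sat(p) with some successor in Z. Already a fixed point.
Sat(E[p U (¬b ∧ p)]) = ∅
Sat(¬r ∨ E[p U (¬b ∧ p)]) = {q0, q1, q2, q3, q4}
EG (¬r ∨ E[p U (¬b ∧ p)]): greatest fixpoint, start Z0 = {q0, q1, q2, q3, q4}, keep only states in Sat with some successor in Z. Already a fixed point.
Sat(EG (¬r ∨ E[p U (¬b ∧ p)])) = {q0, q1, q2, q3, q4}
q5 ∉ Sat(EG (¬r ∨ E[p U (¬b ∧ p)])) = {q0, q1, q2, q3, q4}, so the formula does not hold at q5.

No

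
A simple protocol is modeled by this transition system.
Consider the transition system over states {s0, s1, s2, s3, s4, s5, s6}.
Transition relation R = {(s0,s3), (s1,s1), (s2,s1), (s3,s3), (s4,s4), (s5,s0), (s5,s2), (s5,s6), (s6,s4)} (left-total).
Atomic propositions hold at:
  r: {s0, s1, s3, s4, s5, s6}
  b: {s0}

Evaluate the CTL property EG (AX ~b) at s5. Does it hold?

No

Sat(~b) = {s1, s2, s3, s4, s5, s6}
Sat(AX ~b) = {s : every successor in {s1, s2, s3, s4, s5, s6}} = {s0, s1, s2, s3, s4, s6}
EG (AX ~b): greatest fixpoint, start Z0 = {s0, s1, s2, s3, s4, s6}, keep only states in Sat with some successor in Z. Already a fixed point.
Sat(EG (AX ~b)) = {s0, s1, s2, s3, s4, s6}
s5 ∉ Sat(EG (AX ~b)) = {s0, s1, s2, s3, s4, s6}, so the formula does not hold at s5.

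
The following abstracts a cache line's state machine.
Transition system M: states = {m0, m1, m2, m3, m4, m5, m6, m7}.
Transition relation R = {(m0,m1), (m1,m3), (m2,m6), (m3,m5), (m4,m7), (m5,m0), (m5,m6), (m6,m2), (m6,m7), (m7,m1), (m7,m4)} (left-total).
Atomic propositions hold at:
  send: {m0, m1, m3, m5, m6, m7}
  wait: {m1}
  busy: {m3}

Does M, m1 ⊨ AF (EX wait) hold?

No

Sat(EX wait) = {s : some successor in {m1}} = {m0, m7}
AF (EX wait): least fixpoint, start Z0 = {m0, m7}, add states with every successor in Z. Z1 = {m0, m4, m7}; fixed.
Sat(AF (EX wait)) = {m0, m4, m7}
m1 ∉ Sat(AF (EX wait)) = {m0, m4, m7}, so the formula does not hold at m1.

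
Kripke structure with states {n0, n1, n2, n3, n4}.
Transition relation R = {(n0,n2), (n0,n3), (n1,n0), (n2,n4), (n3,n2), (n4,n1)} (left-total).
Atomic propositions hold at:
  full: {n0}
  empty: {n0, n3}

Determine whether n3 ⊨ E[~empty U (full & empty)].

Sat(~empty) = {n1, n2, n4}
Sat(full & empty) = {n0}
E[~empty U (full & empty)]: least fixpoint, start Z0 = Sat((full & empty)) = {n0}, add states in Sat(~empty) with some successor in Z. Z1 = {n0, n1}; Z2 = {n0, n1, n4}; Z3 = {n0, n1, n2, n4}; fixed.
Sat(E[~empty U (full & empty)]) = {n0, n1, n2, n4}
n3 ∉ Sat(E[~empty U (full & empty)]) = {n0, n1, n2, n4}, so the formula does not hold at n3.

No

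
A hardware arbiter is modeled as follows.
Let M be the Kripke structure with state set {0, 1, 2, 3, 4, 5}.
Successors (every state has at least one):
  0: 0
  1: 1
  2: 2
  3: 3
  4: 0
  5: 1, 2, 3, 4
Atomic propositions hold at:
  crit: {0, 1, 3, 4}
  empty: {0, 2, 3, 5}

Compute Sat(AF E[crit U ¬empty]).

{1, 4}

Sat(¬empty) = {1, 4}
E[crit U ¬empty]: least fixpoint, start Z0 = Sat(¬empty) = {1, 4}, add states in Sat(crit) with some successor in Z. Already a fixed point.
Sat(E[crit U ¬empty]) = {1, 4}
AF E[crit U ¬empty]: least fixpoint, start Z0 = {1, 4}, add states with every successor in Z. Already a fixed point.
Sat(AF E[crit U ¬empty]) = {1, 4}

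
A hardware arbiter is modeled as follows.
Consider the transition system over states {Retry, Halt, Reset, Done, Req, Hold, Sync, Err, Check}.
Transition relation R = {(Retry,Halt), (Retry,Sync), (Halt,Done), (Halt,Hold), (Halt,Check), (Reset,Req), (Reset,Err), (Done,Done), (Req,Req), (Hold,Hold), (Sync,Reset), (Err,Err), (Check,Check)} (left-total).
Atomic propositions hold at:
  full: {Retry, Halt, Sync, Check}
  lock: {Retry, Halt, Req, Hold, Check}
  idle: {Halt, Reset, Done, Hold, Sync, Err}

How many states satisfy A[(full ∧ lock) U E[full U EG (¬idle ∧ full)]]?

Sat(full ∧ lock) = {Retry, Halt, Check}
Sat(¬idle) = {Retry, Req, Check}
Sat(¬idle ∧ full) = {Retry, Check}
EG (¬idle ∧ full): greatest fixpoint, start Z0 = {Retry, Check}, keep only states in Sat with some successor in Z. Z1 = {Check}; fixed.
Sat(EG (¬idle ∧ full)) = {Check}
E[full U EG (¬idle ∧ full)]: least fixpoint, start Z0 = Sat(EG (¬idle ∧ full)) = {Check}, add states in Sat(full) with some successor in Z. Z1 = {Halt, Check}; Z2 = {Retry, Halt, Check}; fixed.
Sat(E[full U EG (¬idle ∧ full)]) = {Retry, Halt, Check}
A[(full ∧ lock) U E[full U EG (¬idle ∧ full)]]: least fixpoint, start Z0 = Sat(E[full U EG (¬idle ∧ full)]) = {Retry, Halt, Check}, add states in Sat(full ∧ lock) with every successor in Z. Already a fixed point.
Sat(A[(full ∧ lock) U E[full U EG (¬idle ∧ full)]]) = {Retry, Halt, Check}
|Sat(A[(full ∧ lock) U E[full U EG (¬idle ∧ full)]])| = |{Retry, Halt, Check}| = 3.

3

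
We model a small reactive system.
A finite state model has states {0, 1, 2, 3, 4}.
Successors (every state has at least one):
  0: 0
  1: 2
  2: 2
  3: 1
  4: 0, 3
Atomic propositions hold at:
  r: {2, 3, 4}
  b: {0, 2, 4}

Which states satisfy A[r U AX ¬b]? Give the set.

Sat(¬b) = {1, 3}
Sat(AX ¬b) = {s : every successor in {1, 3}} = {3}
A[r U AX ¬b]: least fixpoint, start Z0 = Sat(AX ¬b) = {3}, add states in Sat(r) with every successor in Z. Already a fixed point.
Sat(A[r U AX ¬b]) = {3}

{3}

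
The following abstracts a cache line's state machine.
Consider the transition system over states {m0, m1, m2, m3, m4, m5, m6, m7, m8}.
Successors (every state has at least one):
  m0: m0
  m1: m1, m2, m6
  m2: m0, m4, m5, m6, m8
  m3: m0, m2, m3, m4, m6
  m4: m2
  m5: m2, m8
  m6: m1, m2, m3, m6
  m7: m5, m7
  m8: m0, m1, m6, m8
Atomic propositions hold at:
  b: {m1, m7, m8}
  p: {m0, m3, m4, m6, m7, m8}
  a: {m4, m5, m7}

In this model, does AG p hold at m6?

No

AG p: greatest fixpoint, start Z0 = {m0, m3, m4, m6, m7, m8}, keep only states in Sat with every successor in Z. Z1 = {m0}; fixed.
Sat(AG p) = {m0}
m6 ∉ Sat(AG p) = {m0}, so the formula does not hold at m6.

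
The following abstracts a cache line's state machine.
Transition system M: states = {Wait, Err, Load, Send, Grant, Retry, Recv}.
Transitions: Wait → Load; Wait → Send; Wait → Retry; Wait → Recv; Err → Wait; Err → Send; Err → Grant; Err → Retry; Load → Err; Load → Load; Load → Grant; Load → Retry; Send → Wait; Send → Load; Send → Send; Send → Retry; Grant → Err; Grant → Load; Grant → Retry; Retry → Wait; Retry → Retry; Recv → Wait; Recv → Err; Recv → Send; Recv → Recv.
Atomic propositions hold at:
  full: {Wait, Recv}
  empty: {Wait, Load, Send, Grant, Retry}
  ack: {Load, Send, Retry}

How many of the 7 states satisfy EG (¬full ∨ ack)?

5

Sat(¬full) = {Err, Load, Send, Grant, Retry}
Sat(¬full ∨ ack) = {Err, Load, Send, Grant, Retry}
EG (¬full ∨ ack): greatest fixpoint, start Z0 = {Err, Load, Send, Grant, Retry}, keep only states in Sat with some successor in Z. Already a fixed point.
Sat(EG (¬full ∨ ack)) = {Err, Load, Send, Grant, Retry}
|Sat(EG (¬full ∨ ack))| = |{Err, Load, Send, Grant, Retry}| = 5.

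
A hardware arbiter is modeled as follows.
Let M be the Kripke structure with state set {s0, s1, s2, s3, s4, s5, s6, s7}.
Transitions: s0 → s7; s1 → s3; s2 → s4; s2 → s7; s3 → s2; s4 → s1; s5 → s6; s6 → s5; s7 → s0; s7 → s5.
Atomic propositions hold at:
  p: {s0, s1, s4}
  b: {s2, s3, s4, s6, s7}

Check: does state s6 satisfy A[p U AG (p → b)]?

Sat(p → b) = {s2, s3, s4, s5, s6, s7}
AG (p → b): greatest fixpoint, start Z0 = {s2, s3, s4, s5, s6, s7}, keep only states in Sat with every successor in Z. Z1 = {s2, s3, s5, s6}; Z2 = {s3, s5, s6}; Z3 = {s5, s6}; fixed.
Sat(AG (p → b)) = {s5, s6}
A[p U AG (p → b)]: least fixpoint, start Z0 = Sat(AG (p → b)) = {s5, s6}, add states in Sat(p) with every successor in Z. Already a fixed point.
Sat(A[p U AG (p → b)]) = {s5, s6}
s6 ∈ Sat(A[p U AG (p → b)]) = {s5, s6}, so the formula holds at s6.

Yes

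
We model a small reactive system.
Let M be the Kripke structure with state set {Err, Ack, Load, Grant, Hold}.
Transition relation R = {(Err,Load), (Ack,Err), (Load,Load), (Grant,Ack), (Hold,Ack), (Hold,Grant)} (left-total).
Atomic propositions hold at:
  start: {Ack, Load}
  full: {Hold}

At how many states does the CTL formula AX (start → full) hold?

1

Sat(start → full) = {Err, Grant, Hold}
Sat(AX (start → full)) = {s : every successor in {Err, Grant, Hold}} = {Ack}
|Sat(AX (start → full))| = |{Ack}| = 1.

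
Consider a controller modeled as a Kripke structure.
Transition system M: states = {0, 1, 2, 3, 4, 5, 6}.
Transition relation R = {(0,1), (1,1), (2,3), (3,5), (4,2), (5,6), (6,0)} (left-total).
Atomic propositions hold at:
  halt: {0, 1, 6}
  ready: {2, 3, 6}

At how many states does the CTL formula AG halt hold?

AG halt: greatest fixpoint, start Z0 = {0, 1, 6}, keep only states in Sat with every successor in Z. Already a fixed point.
Sat(AG halt) = {0, 1, 6}
|Sat(AG halt)| = |{0, 1, 6}| = 3.

3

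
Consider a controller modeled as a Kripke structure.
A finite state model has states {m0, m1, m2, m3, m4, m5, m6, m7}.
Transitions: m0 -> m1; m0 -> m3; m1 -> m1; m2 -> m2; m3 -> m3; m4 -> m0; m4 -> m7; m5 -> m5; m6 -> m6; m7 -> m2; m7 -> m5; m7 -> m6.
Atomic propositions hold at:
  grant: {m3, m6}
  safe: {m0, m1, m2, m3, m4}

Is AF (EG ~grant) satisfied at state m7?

Yes

Sat(~grant) = {m0, m1, m2, m4, m5, m7}
EG ~grant: greatest fixpoint, start Z0 = {m0, m1, m2, m4, m5, m7}, keep only states in Sat with some successor in Z. Already a fixed point.
Sat(EG ~grant) = {m0, m1, m2, m4, m5, m7}
AF (EG ~grant): least fixpoint, start Z0 = {m0, m1, m2, m4, m5, m7}, add states with every successor in Z. Already a fixed point.
Sat(AF (EG ~grant)) = {m0, m1, m2, m4, m5, m7}
m7 ∈ Sat(AF (EG ~grant)) = {m0, m1, m2, m4, m5, m7}, so the formula holds at m7.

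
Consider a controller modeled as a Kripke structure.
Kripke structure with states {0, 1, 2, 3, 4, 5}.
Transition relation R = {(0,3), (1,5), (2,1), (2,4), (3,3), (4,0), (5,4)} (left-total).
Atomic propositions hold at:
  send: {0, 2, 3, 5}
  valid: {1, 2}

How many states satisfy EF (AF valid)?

AF valid: least fixpoint, start Z0 = {1, 2}, add states with every successor in Z. Already a fixed point.
Sat(AF valid) = {1, 2}
EF (AF valid): least fixpoint, start Z0 = {1, 2}, add states with some successor in Z. Already a fixed point.
Sat(EF (AF valid)) = {1, 2}
|Sat(EF (AF valid))| = |{1, 2}| = 2.

2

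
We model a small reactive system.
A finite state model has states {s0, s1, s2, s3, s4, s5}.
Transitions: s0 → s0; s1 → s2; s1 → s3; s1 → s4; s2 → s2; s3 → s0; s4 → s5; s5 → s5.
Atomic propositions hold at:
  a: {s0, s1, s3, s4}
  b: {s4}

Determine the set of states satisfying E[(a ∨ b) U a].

{s0, s1, s3, s4}

Sat(a ∨ b) = {s0, s1, s3, s4}
E[(a ∨ b) U a]: least fixpoint, start Z0 = Sat(a) = {s0, s1, s3, s4}, add states in Sat(a ∨ b) with some successor in Z. Already a fixed point.
Sat(E[(a ∨ b) U a]) = {s0, s1, s3, s4}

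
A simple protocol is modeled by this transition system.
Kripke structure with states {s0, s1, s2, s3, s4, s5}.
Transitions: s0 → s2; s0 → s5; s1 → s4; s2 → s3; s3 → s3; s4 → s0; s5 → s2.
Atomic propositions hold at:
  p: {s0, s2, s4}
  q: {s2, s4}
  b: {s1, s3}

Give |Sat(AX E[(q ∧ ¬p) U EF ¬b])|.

Sat(¬p) = {s1, s3, s5}
Sat(q ∧ ¬p) = ∅
Sat(¬b) = {s0, s2, s4, s5}
EF ¬b: least fixpoint, start Z0 = {s0, s2, s4, s5}, add states with some successor in Z. Z1 = {s0, s1, s2, s4, s5}; fixed.
Sat(EF ¬b) = {s0, s1, s2, s4, s5}
E[(q ∧ ¬p) U EF ¬b]: least fixpoint, start Z0 = Sat(EF ¬b) = {s0, s1, s2, s4, s5}, add states in Sat(q ∧ ¬p) with some successor in Z. Already a fixed point.
Sat(E[(q ∧ ¬p) U EF ¬b]) = {s0, s1, s2, s4, s5}
Sat(AX E[(q ∧ ¬p) U EF ¬b]) = {s : every successor in {s0, s1, s2, s4, s5}} = {s0, s1, s4, s5}
|Sat(AX E[(q ∧ ¬p) U EF ¬b])| = |{s0, s1, s4, s5}| = 4.

4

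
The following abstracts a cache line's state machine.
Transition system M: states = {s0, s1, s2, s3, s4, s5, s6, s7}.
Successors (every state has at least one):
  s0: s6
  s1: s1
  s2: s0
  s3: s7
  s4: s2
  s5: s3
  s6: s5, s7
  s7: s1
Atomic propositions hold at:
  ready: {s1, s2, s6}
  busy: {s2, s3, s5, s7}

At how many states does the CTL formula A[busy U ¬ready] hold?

Sat(¬ready) = {s0, s3, s4, s5, s7}
A[busy U ¬ready]: least fixpoint, start Z0 = Sat(¬ready) = {s0, s3, s4, s5, s7}, add states in Sat(busy) with every successor in Z. Z1 = {s0, s2, s3, s4, s5, s7}; fixed.
Sat(A[busy U ¬ready]) = {s0, s2, s3, s4, s5, s7}
|Sat(A[busy U ¬ready])| = |{s0, s2, s3, s4, s5, s7}| = 6.

6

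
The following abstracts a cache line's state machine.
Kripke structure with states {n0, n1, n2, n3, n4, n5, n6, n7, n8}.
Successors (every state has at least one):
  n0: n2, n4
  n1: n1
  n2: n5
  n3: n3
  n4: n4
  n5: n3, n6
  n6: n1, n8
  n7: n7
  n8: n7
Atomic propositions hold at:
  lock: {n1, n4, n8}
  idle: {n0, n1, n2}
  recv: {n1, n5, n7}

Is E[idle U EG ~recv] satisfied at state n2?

Sat(~recv) = {n0, n2, n3, n4, n6, n8}
EG ~recv: greatest fixpoint, start Z0 = {n0, n2, n3, n4, n6, n8}, keep only states in Sat with some successor in Z. Z1 = {n0, n3, n4, n6}; Z2 = {n0, n3, n4}; fixed.
Sat(EG ~recv) = {n0, n3, n4}
E[idle U EG ~recv]: least fixpoint, start Z0 = Sat(EG ~recv) = {n0, n3, n4}, add states in Sat(idle) with some successor in Z. Already a fixed point.
Sat(E[idle U EG ~recv]) = {n0, n3, n4}
n2 ∉ Sat(E[idle U EG ~recv]) = {n0, n3, n4}, so the formula does not hold at n2.

No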